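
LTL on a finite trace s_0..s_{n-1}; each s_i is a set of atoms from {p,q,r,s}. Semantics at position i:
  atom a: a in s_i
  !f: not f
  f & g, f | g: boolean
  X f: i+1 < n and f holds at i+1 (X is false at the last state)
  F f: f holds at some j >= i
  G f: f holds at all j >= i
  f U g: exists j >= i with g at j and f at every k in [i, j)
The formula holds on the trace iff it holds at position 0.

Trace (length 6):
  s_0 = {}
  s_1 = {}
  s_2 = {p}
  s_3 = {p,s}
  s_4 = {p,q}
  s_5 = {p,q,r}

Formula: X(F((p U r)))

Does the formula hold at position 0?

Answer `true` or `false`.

s_0={}: X(F((p U r)))=True F((p U r))=True (p U r)=False p=False r=False
s_1={}: X(F((p U r)))=True F((p U r))=True (p U r)=False p=False r=False
s_2={p}: X(F((p U r)))=True F((p U r))=True (p U r)=True p=True r=False
s_3={p,s}: X(F((p U r)))=True F((p U r))=True (p U r)=True p=True r=False
s_4={p,q}: X(F((p U r)))=True F((p U r))=True (p U r)=True p=True r=False
s_5={p,q,r}: X(F((p U r)))=False F((p U r))=True (p U r)=True p=True r=True

Answer: true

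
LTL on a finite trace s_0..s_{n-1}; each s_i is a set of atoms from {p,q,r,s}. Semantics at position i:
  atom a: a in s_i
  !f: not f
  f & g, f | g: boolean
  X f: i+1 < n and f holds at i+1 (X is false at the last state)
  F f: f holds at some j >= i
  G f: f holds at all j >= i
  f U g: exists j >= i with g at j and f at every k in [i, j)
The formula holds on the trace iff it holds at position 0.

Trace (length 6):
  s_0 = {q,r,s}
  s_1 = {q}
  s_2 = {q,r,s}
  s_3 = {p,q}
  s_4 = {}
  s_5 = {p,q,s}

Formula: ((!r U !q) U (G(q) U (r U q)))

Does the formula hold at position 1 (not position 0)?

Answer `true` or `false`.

s_0={q,r,s}: ((!r U !q) U (G(q) U (r U q)))=True (!r U !q)=False !r=False r=True !q=False q=True (G(q) U (r U q))=True G(q)=False (r U q)=True
s_1={q}: ((!r U !q) U (G(q) U (r U q)))=True (!r U !q)=False !r=True r=False !q=False q=True (G(q) U (r U q))=True G(q)=False (r U q)=True
s_2={q,r,s}: ((!r U !q) U (G(q) U (r U q)))=True (!r U !q)=False !r=False r=True !q=False q=True (G(q) U (r U q))=True G(q)=False (r U q)=True
s_3={p,q}: ((!r U !q) U (G(q) U (r U q)))=True (!r U !q)=True !r=True r=False !q=False q=True (G(q) U (r U q))=True G(q)=False (r U q)=True
s_4={}: ((!r U !q) U (G(q) U (r U q)))=True (!r U !q)=True !r=True r=False !q=True q=False (G(q) U (r U q))=False G(q)=False (r U q)=False
s_5={p,q,s}: ((!r U !q) U (G(q) U (r U q)))=True (!r U !q)=False !r=True r=False !q=False q=True (G(q) U (r U q))=True G(q)=True (r U q)=True
Evaluating at position 1: result = True

Answer: true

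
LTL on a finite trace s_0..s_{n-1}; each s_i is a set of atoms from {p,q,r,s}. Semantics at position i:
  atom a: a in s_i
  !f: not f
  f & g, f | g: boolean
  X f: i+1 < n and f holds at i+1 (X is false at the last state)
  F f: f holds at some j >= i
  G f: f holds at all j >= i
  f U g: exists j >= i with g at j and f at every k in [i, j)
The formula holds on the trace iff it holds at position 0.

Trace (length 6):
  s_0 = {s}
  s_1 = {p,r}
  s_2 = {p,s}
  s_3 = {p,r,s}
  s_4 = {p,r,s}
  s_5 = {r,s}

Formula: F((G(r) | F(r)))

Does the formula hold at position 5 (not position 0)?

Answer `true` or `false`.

s_0={s}: F((G(r) | F(r)))=True (G(r) | F(r))=True G(r)=False r=False F(r)=True
s_1={p,r}: F((G(r) | F(r)))=True (G(r) | F(r))=True G(r)=False r=True F(r)=True
s_2={p,s}: F((G(r) | F(r)))=True (G(r) | F(r))=True G(r)=False r=False F(r)=True
s_3={p,r,s}: F((G(r) | F(r)))=True (G(r) | F(r))=True G(r)=True r=True F(r)=True
s_4={p,r,s}: F((G(r) | F(r)))=True (G(r) | F(r))=True G(r)=True r=True F(r)=True
s_5={r,s}: F((G(r) | F(r)))=True (G(r) | F(r))=True G(r)=True r=True F(r)=True
Evaluating at position 5: result = True

Answer: true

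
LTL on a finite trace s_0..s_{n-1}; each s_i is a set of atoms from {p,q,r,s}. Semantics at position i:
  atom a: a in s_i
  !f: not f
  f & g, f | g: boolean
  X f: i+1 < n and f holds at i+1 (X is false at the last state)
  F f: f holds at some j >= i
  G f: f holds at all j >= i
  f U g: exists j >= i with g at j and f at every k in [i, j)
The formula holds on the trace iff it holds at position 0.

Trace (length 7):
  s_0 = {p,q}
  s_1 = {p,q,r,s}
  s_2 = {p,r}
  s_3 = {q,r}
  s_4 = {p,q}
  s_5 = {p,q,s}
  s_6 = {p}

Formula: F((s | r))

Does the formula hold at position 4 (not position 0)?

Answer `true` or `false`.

Answer: true

Derivation:
s_0={p,q}: F((s | r))=True (s | r)=False s=False r=False
s_1={p,q,r,s}: F((s | r))=True (s | r)=True s=True r=True
s_2={p,r}: F((s | r))=True (s | r)=True s=False r=True
s_3={q,r}: F((s | r))=True (s | r)=True s=False r=True
s_4={p,q}: F((s | r))=True (s | r)=False s=False r=False
s_5={p,q,s}: F((s | r))=True (s | r)=True s=True r=False
s_6={p}: F((s | r))=False (s | r)=False s=False r=False
Evaluating at position 4: result = True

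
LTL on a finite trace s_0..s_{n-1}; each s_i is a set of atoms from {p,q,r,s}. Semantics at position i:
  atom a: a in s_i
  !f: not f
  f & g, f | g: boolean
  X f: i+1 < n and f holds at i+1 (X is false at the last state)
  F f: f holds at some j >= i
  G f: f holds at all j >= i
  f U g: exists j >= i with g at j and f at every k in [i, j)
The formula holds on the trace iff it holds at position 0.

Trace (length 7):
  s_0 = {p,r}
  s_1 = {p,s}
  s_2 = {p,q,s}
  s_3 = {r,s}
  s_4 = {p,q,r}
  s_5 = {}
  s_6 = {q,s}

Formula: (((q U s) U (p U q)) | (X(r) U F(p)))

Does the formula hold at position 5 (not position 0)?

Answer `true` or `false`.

Answer: false

Derivation:
s_0={p,r}: (((q U s) U (p U q)) | (X(r) U F(p)))=True ((q U s) U (p U q))=True (q U s)=False q=False s=False (p U q)=True p=True (X(r) U F(p))=True X(r)=False r=True F(p)=True
s_1={p,s}: (((q U s) U (p U q)) | (X(r) U F(p)))=True ((q U s) U (p U q))=True (q U s)=True q=False s=True (p U q)=True p=True (X(r) U F(p))=True X(r)=False r=False F(p)=True
s_2={p,q,s}: (((q U s) U (p U q)) | (X(r) U F(p)))=True ((q U s) U (p U q))=True (q U s)=True q=True s=True (p U q)=True p=True (X(r) U F(p))=True X(r)=True r=False F(p)=True
s_3={r,s}: (((q U s) U (p U q)) | (X(r) U F(p)))=True ((q U s) U (p U q))=True (q U s)=True q=False s=True (p U q)=False p=False (X(r) U F(p))=True X(r)=True r=True F(p)=True
s_4={p,q,r}: (((q U s) U (p U q)) | (X(r) U F(p)))=True ((q U s) U (p U q))=True (q U s)=False q=True s=False (p U q)=True p=True (X(r) U F(p))=True X(r)=False r=True F(p)=True
s_5={}: (((q U s) U (p U q)) | (X(r) U F(p)))=False ((q U s) U (p U q))=False (q U s)=False q=False s=False (p U q)=False p=False (X(r) U F(p))=False X(r)=False r=False F(p)=False
s_6={q,s}: (((q U s) U (p U q)) | (X(r) U F(p)))=True ((q U s) U (p U q))=True (q U s)=True q=True s=True (p U q)=True p=False (X(r) U F(p))=False X(r)=False r=False F(p)=False
Evaluating at position 5: result = False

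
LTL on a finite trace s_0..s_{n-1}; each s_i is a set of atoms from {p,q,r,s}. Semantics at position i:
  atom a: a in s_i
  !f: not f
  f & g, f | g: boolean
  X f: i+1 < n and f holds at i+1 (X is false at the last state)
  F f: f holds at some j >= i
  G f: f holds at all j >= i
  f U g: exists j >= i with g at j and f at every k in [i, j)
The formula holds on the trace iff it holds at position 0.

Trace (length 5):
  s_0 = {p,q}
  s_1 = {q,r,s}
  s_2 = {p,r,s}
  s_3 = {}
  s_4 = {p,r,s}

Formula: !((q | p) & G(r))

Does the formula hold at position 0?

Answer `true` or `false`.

s_0={p,q}: !((q | p) & G(r))=True ((q | p) & G(r))=False (q | p)=True q=True p=True G(r)=False r=False
s_1={q,r,s}: !((q | p) & G(r))=True ((q | p) & G(r))=False (q | p)=True q=True p=False G(r)=False r=True
s_2={p,r,s}: !((q | p) & G(r))=True ((q | p) & G(r))=False (q | p)=True q=False p=True G(r)=False r=True
s_3={}: !((q | p) & G(r))=True ((q | p) & G(r))=False (q | p)=False q=False p=False G(r)=False r=False
s_4={p,r,s}: !((q | p) & G(r))=False ((q | p) & G(r))=True (q | p)=True q=False p=True G(r)=True r=True

Answer: true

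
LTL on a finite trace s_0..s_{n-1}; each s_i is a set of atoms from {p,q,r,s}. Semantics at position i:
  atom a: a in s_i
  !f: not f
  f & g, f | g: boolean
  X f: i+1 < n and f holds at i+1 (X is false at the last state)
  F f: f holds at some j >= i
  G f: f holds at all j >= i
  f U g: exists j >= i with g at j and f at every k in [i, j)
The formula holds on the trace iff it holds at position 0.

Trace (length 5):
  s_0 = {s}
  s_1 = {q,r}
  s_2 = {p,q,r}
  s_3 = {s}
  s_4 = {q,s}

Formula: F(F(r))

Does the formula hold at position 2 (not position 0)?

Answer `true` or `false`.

s_0={s}: F(F(r))=True F(r)=True r=False
s_1={q,r}: F(F(r))=True F(r)=True r=True
s_2={p,q,r}: F(F(r))=True F(r)=True r=True
s_3={s}: F(F(r))=False F(r)=False r=False
s_4={q,s}: F(F(r))=False F(r)=False r=False
Evaluating at position 2: result = True

Answer: true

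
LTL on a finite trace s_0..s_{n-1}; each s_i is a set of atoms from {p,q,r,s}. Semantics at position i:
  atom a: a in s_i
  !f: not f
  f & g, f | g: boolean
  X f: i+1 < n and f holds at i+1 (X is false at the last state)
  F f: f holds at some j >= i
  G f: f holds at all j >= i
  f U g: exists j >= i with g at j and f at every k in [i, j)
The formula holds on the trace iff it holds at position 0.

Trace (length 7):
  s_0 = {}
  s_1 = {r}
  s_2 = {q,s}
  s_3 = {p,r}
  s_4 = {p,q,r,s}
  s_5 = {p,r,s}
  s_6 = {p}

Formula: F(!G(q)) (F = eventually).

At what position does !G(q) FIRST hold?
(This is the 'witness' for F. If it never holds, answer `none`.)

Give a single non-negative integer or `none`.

Answer: 0

Derivation:
s_0={}: !G(q)=True G(q)=False q=False
s_1={r}: !G(q)=True G(q)=False q=False
s_2={q,s}: !G(q)=True G(q)=False q=True
s_3={p,r}: !G(q)=True G(q)=False q=False
s_4={p,q,r,s}: !G(q)=True G(q)=False q=True
s_5={p,r,s}: !G(q)=True G(q)=False q=False
s_6={p}: !G(q)=True G(q)=False q=False
F(!G(q)) holds; first witness at position 0.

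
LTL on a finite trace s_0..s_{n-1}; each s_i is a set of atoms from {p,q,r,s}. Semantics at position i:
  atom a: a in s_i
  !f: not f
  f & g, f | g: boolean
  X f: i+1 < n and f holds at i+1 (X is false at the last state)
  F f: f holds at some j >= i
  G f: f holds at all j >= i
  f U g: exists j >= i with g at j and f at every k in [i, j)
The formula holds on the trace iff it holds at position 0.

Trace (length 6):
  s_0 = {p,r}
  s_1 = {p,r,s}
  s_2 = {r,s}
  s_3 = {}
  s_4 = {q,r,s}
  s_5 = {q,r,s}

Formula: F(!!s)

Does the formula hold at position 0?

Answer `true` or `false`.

s_0={p,r}: F(!!s)=True !!s=False !s=True s=False
s_1={p,r,s}: F(!!s)=True !!s=True !s=False s=True
s_2={r,s}: F(!!s)=True !!s=True !s=False s=True
s_3={}: F(!!s)=True !!s=False !s=True s=False
s_4={q,r,s}: F(!!s)=True !!s=True !s=False s=True
s_5={q,r,s}: F(!!s)=True !!s=True !s=False s=True

Answer: true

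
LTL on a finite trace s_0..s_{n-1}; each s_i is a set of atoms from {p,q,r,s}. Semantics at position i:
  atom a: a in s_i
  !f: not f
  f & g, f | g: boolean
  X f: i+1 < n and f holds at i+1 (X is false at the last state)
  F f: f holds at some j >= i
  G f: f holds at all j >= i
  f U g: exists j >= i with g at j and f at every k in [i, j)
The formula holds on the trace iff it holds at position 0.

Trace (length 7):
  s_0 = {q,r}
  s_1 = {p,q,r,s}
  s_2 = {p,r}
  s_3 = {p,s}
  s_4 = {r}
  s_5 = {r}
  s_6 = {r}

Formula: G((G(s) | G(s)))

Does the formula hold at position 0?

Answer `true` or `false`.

s_0={q,r}: G((G(s) | G(s)))=False (G(s) | G(s))=False G(s)=False s=False
s_1={p,q,r,s}: G((G(s) | G(s)))=False (G(s) | G(s))=False G(s)=False s=True
s_2={p,r}: G((G(s) | G(s)))=False (G(s) | G(s))=False G(s)=False s=False
s_3={p,s}: G((G(s) | G(s)))=False (G(s) | G(s))=False G(s)=False s=True
s_4={r}: G((G(s) | G(s)))=False (G(s) | G(s))=False G(s)=False s=False
s_5={r}: G((G(s) | G(s)))=False (G(s) | G(s))=False G(s)=False s=False
s_6={r}: G((G(s) | G(s)))=False (G(s) | G(s))=False G(s)=False s=False

Answer: false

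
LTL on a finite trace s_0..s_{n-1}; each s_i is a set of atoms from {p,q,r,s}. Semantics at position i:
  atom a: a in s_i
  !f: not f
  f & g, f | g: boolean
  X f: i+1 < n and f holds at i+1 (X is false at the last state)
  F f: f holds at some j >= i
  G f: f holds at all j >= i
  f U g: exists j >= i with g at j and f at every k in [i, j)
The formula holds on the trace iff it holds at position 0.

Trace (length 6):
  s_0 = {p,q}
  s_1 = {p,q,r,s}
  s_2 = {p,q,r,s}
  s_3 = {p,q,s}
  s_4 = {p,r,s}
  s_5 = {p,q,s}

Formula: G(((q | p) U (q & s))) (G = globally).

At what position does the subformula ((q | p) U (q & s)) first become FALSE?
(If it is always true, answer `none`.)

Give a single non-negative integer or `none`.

Answer: none

Derivation:
s_0={p,q}: ((q | p) U (q & s))=True (q | p)=True q=True p=True (q & s)=False s=False
s_1={p,q,r,s}: ((q | p) U (q & s))=True (q | p)=True q=True p=True (q & s)=True s=True
s_2={p,q,r,s}: ((q | p) U (q & s))=True (q | p)=True q=True p=True (q & s)=True s=True
s_3={p,q,s}: ((q | p) U (q & s))=True (q | p)=True q=True p=True (q & s)=True s=True
s_4={p,r,s}: ((q | p) U (q & s))=True (q | p)=True q=False p=True (q & s)=False s=True
s_5={p,q,s}: ((q | p) U (q & s))=True (q | p)=True q=True p=True (q & s)=True s=True
G(((q | p) U (q & s))) holds globally = True
No violation — formula holds at every position.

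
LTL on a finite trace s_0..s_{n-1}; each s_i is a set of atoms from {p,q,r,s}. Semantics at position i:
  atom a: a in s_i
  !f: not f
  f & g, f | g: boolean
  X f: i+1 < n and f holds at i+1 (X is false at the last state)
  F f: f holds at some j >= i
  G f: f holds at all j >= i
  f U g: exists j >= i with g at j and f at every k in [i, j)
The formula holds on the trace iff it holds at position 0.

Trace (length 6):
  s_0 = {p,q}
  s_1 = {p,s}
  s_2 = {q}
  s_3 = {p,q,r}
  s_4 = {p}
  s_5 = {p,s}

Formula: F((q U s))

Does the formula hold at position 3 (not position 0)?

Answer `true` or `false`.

Answer: true

Derivation:
s_0={p,q}: F((q U s))=True (q U s)=True q=True s=False
s_1={p,s}: F((q U s))=True (q U s)=True q=False s=True
s_2={q}: F((q U s))=True (q U s)=False q=True s=False
s_3={p,q,r}: F((q U s))=True (q U s)=False q=True s=False
s_4={p}: F((q U s))=True (q U s)=False q=False s=False
s_5={p,s}: F((q U s))=True (q U s)=True q=False s=True
Evaluating at position 3: result = True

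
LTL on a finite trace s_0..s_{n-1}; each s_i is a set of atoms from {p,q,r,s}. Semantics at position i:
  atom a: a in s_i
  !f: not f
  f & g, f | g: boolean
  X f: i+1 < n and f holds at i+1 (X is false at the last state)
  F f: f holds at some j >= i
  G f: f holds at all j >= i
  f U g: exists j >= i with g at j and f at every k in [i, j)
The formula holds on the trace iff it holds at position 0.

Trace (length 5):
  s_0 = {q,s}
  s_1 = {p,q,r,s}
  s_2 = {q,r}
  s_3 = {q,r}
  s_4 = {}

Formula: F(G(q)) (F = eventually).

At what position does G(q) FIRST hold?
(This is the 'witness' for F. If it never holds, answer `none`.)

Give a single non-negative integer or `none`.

Answer: none

Derivation:
s_0={q,s}: G(q)=False q=True
s_1={p,q,r,s}: G(q)=False q=True
s_2={q,r}: G(q)=False q=True
s_3={q,r}: G(q)=False q=True
s_4={}: G(q)=False q=False
F(G(q)) does not hold (no witness exists).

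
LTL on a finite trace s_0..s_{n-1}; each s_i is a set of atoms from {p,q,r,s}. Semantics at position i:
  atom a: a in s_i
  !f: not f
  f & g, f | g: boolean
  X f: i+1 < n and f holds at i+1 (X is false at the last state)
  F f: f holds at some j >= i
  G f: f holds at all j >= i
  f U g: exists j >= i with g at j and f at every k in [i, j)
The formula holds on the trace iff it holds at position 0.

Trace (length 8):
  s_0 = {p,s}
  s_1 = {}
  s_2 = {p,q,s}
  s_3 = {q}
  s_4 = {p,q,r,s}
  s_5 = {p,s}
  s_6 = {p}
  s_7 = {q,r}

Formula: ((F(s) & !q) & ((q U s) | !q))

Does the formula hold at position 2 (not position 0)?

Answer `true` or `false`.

Answer: false

Derivation:
s_0={p,s}: ((F(s) & !q) & ((q U s) | !q))=True (F(s) & !q)=True F(s)=True s=True !q=True q=False ((q U s) | !q)=True (q U s)=True
s_1={}: ((F(s) & !q) & ((q U s) | !q))=True (F(s) & !q)=True F(s)=True s=False !q=True q=False ((q U s) | !q)=True (q U s)=False
s_2={p,q,s}: ((F(s) & !q) & ((q U s) | !q))=False (F(s) & !q)=False F(s)=True s=True !q=False q=True ((q U s) | !q)=True (q U s)=True
s_3={q}: ((F(s) & !q) & ((q U s) | !q))=False (F(s) & !q)=False F(s)=True s=False !q=False q=True ((q U s) | !q)=True (q U s)=True
s_4={p,q,r,s}: ((F(s) & !q) & ((q U s) | !q))=False (F(s) & !q)=False F(s)=True s=True !q=False q=True ((q U s) | !q)=True (q U s)=True
s_5={p,s}: ((F(s) & !q) & ((q U s) | !q))=True (F(s) & !q)=True F(s)=True s=True !q=True q=False ((q U s) | !q)=True (q U s)=True
s_6={p}: ((F(s) & !q) & ((q U s) | !q))=False (F(s) & !q)=False F(s)=False s=False !q=True q=False ((q U s) | !q)=True (q U s)=False
s_7={q,r}: ((F(s) & !q) & ((q U s) | !q))=False (F(s) & !q)=False F(s)=False s=False !q=False q=True ((q U s) | !q)=False (q U s)=False
Evaluating at position 2: result = False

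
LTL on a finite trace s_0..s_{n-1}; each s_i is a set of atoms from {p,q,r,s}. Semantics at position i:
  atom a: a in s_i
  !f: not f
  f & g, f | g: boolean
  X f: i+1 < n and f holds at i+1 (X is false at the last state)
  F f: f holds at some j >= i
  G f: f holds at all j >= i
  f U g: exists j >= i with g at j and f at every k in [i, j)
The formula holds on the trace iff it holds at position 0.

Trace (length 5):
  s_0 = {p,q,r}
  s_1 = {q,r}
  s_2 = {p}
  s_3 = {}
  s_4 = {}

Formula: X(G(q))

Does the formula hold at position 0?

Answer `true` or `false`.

s_0={p,q,r}: X(G(q))=False G(q)=False q=True
s_1={q,r}: X(G(q))=False G(q)=False q=True
s_2={p}: X(G(q))=False G(q)=False q=False
s_3={}: X(G(q))=False G(q)=False q=False
s_4={}: X(G(q))=False G(q)=False q=False

Answer: false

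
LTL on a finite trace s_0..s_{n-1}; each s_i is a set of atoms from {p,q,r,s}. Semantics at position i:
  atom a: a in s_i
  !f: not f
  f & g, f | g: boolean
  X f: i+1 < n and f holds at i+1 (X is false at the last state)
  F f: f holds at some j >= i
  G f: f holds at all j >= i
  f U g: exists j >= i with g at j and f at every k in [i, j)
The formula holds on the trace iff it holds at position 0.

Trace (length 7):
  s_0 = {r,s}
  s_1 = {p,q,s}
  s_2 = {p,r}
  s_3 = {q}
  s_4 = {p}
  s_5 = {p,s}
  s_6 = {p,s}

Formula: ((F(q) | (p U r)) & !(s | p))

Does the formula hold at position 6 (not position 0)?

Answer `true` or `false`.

Answer: false

Derivation:
s_0={r,s}: ((F(q) | (p U r)) & !(s | p))=False (F(q) | (p U r))=True F(q)=True q=False (p U r)=True p=False r=True !(s | p)=False (s | p)=True s=True
s_1={p,q,s}: ((F(q) | (p U r)) & !(s | p))=False (F(q) | (p U r))=True F(q)=True q=True (p U r)=True p=True r=False !(s | p)=False (s | p)=True s=True
s_2={p,r}: ((F(q) | (p U r)) & !(s | p))=False (F(q) | (p U r))=True F(q)=True q=False (p U r)=True p=True r=True !(s | p)=False (s | p)=True s=False
s_3={q}: ((F(q) | (p U r)) & !(s | p))=True (F(q) | (p U r))=True F(q)=True q=True (p U r)=False p=False r=False !(s | p)=True (s | p)=False s=False
s_4={p}: ((F(q) | (p U r)) & !(s | p))=False (F(q) | (p U r))=False F(q)=False q=False (p U r)=False p=True r=False !(s | p)=False (s | p)=True s=False
s_5={p,s}: ((F(q) | (p U r)) & !(s | p))=False (F(q) | (p U r))=False F(q)=False q=False (p U r)=False p=True r=False !(s | p)=False (s | p)=True s=True
s_6={p,s}: ((F(q) | (p U r)) & !(s | p))=False (F(q) | (p U r))=False F(q)=False q=False (p U r)=False p=True r=False !(s | p)=False (s | p)=True s=True
Evaluating at position 6: result = False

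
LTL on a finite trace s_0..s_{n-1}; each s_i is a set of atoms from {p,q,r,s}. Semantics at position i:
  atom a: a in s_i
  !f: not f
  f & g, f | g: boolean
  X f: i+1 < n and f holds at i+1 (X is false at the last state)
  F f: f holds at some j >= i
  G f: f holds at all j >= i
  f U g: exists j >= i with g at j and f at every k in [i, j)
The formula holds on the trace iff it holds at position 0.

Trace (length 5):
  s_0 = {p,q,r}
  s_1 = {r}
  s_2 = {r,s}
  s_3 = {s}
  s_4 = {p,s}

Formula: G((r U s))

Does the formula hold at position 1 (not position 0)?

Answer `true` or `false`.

s_0={p,q,r}: G((r U s))=True (r U s)=True r=True s=False
s_1={r}: G((r U s))=True (r U s)=True r=True s=False
s_2={r,s}: G((r U s))=True (r U s)=True r=True s=True
s_3={s}: G((r U s))=True (r U s)=True r=False s=True
s_4={p,s}: G((r U s))=True (r U s)=True r=False s=True
Evaluating at position 1: result = True

Answer: true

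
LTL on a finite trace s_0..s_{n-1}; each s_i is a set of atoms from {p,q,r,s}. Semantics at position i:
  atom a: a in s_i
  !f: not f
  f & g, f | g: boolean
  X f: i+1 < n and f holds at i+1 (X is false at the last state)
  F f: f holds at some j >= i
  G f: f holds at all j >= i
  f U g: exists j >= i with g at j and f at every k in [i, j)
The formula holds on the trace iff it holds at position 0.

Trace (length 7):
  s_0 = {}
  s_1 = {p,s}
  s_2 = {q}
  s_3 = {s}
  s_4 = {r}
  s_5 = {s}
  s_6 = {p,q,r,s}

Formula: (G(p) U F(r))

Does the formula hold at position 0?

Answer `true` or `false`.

s_0={}: (G(p) U F(r))=True G(p)=False p=False F(r)=True r=False
s_1={p,s}: (G(p) U F(r))=True G(p)=False p=True F(r)=True r=False
s_2={q}: (G(p) U F(r))=True G(p)=False p=False F(r)=True r=False
s_3={s}: (G(p) U F(r))=True G(p)=False p=False F(r)=True r=False
s_4={r}: (G(p) U F(r))=True G(p)=False p=False F(r)=True r=True
s_5={s}: (G(p) U F(r))=True G(p)=False p=False F(r)=True r=False
s_6={p,q,r,s}: (G(p) U F(r))=True G(p)=True p=True F(r)=True r=True

Answer: true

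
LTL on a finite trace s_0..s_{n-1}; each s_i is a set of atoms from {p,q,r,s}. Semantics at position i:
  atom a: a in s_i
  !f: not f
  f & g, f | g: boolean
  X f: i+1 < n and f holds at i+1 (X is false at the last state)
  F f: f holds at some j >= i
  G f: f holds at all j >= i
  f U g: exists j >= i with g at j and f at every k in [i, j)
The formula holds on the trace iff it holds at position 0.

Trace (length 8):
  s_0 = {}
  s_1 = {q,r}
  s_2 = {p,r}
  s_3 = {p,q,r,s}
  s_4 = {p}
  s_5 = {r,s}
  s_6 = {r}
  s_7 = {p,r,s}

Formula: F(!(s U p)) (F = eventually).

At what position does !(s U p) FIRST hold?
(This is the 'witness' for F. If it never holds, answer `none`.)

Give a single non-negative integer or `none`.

Answer: 0

Derivation:
s_0={}: !(s U p)=True (s U p)=False s=False p=False
s_1={q,r}: !(s U p)=True (s U p)=False s=False p=False
s_2={p,r}: !(s U p)=False (s U p)=True s=False p=True
s_3={p,q,r,s}: !(s U p)=False (s U p)=True s=True p=True
s_4={p}: !(s U p)=False (s U p)=True s=False p=True
s_5={r,s}: !(s U p)=True (s U p)=False s=True p=False
s_6={r}: !(s U p)=True (s U p)=False s=False p=False
s_7={p,r,s}: !(s U p)=False (s U p)=True s=True p=True
F(!(s U p)) holds; first witness at position 0.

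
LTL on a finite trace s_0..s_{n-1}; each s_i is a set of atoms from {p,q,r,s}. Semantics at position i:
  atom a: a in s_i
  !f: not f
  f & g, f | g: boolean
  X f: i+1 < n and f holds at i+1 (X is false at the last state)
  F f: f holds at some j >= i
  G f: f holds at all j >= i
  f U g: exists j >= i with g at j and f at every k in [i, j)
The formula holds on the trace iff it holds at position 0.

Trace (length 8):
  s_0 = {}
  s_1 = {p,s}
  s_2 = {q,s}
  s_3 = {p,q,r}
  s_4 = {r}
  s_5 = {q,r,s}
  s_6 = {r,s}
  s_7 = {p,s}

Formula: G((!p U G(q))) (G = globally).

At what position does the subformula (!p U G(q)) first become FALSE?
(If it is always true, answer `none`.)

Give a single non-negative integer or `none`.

s_0={}: (!p U G(q))=False !p=True p=False G(q)=False q=False
s_1={p,s}: (!p U G(q))=False !p=False p=True G(q)=False q=False
s_2={q,s}: (!p U G(q))=False !p=True p=False G(q)=False q=True
s_3={p,q,r}: (!p U G(q))=False !p=False p=True G(q)=False q=True
s_4={r}: (!p U G(q))=False !p=True p=False G(q)=False q=False
s_5={q,r,s}: (!p U G(q))=False !p=True p=False G(q)=False q=True
s_6={r,s}: (!p U G(q))=False !p=True p=False G(q)=False q=False
s_7={p,s}: (!p U G(q))=False !p=False p=True G(q)=False q=False
G((!p U G(q))) holds globally = False
First violation at position 0.

Answer: 0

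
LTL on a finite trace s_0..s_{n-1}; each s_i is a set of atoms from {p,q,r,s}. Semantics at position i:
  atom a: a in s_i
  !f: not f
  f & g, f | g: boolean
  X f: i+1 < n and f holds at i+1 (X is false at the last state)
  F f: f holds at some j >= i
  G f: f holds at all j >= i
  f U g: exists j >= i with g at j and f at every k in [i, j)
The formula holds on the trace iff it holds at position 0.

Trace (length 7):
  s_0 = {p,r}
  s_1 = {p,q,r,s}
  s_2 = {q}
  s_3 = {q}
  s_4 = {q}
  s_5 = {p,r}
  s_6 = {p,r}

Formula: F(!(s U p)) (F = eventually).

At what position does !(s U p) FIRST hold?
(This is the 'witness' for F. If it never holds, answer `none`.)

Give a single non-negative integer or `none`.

s_0={p,r}: !(s U p)=False (s U p)=True s=False p=True
s_1={p,q,r,s}: !(s U p)=False (s U p)=True s=True p=True
s_2={q}: !(s U p)=True (s U p)=False s=False p=False
s_3={q}: !(s U p)=True (s U p)=False s=False p=False
s_4={q}: !(s U p)=True (s U p)=False s=False p=False
s_5={p,r}: !(s U p)=False (s U p)=True s=False p=True
s_6={p,r}: !(s U p)=False (s U p)=True s=False p=True
F(!(s U p)) holds; first witness at position 2.

Answer: 2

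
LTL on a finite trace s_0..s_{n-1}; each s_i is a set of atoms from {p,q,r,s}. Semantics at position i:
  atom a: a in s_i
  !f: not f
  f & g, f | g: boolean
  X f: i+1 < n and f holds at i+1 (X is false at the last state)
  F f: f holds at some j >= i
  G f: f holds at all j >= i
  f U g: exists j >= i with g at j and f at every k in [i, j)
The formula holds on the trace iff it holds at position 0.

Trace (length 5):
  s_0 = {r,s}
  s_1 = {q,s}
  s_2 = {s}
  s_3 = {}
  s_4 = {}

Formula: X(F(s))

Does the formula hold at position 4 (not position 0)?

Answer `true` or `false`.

s_0={r,s}: X(F(s))=True F(s)=True s=True
s_1={q,s}: X(F(s))=True F(s)=True s=True
s_2={s}: X(F(s))=False F(s)=True s=True
s_3={}: X(F(s))=False F(s)=False s=False
s_4={}: X(F(s))=False F(s)=False s=False
Evaluating at position 4: result = False

Answer: false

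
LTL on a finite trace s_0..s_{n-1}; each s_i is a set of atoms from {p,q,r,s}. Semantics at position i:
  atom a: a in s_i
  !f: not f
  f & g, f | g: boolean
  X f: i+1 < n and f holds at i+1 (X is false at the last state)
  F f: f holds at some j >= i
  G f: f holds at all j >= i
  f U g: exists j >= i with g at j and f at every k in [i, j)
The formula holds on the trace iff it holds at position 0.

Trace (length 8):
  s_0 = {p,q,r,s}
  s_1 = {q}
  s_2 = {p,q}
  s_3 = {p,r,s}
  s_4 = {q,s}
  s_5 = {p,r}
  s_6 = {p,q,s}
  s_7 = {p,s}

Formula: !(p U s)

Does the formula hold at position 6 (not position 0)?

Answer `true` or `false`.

s_0={p,q,r,s}: !(p U s)=False (p U s)=True p=True s=True
s_1={q}: !(p U s)=True (p U s)=False p=False s=False
s_2={p,q}: !(p U s)=False (p U s)=True p=True s=False
s_3={p,r,s}: !(p U s)=False (p U s)=True p=True s=True
s_4={q,s}: !(p U s)=False (p U s)=True p=False s=True
s_5={p,r}: !(p U s)=False (p U s)=True p=True s=False
s_6={p,q,s}: !(p U s)=False (p U s)=True p=True s=True
s_7={p,s}: !(p U s)=False (p U s)=True p=True s=True
Evaluating at position 6: result = False

Answer: false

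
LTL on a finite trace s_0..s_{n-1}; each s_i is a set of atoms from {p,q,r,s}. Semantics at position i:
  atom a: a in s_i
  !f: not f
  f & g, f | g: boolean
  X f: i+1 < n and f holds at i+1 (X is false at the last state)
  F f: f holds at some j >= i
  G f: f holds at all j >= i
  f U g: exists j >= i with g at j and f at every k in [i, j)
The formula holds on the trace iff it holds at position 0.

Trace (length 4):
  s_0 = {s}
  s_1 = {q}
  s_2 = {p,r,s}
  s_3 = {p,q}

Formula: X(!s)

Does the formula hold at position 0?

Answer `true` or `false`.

s_0={s}: X(!s)=True !s=False s=True
s_1={q}: X(!s)=False !s=True s=False
s_2={p,r,s}: X(!s)=True !s=False s=True
s_3={p,q}: X(!s)=False !s=True s=False

Answer: true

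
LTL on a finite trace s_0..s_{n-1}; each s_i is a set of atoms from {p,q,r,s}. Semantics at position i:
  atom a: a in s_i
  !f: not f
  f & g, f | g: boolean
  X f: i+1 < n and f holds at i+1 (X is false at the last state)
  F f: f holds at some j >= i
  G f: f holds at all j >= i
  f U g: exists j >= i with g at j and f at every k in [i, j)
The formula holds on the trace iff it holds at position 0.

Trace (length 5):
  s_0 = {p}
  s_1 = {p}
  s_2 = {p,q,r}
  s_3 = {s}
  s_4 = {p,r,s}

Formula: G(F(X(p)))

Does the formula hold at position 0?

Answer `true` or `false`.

s_0={p}: G(F(X(p)))=False F(X(p))=True X(p)=True p=True
s_1={p}: G(F(X(p)))=False F(X(p))=True X(p)=True p=True
s_2={p,q,r}: G(F(X(p)))=False F(X(p))=True X(p)=False p=True
s_3={s}: G(F(X(p)))=False F(X(p))=True X(p)=True p=False
s_4={p,r,s}: G(F(X(p)))=False F(X(p))=False X(p)=False p=True

Answer: false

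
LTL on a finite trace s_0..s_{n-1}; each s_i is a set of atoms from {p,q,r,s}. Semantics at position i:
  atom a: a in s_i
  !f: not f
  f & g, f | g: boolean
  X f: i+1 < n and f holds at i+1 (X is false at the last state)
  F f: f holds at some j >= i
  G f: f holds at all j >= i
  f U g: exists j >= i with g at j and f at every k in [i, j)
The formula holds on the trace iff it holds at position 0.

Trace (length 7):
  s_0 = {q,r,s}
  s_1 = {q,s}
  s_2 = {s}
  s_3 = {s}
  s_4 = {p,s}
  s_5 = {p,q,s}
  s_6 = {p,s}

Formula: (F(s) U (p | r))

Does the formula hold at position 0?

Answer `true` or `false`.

Answer: true

Derivation:
s_0={q,r,s}: (F(s) U (p | r))=True F(s)=True s=True (p | r)=True p=False r=True
s_1={q,s}: (F(s) U (p | r))=True F(s)=True s=True (p | r)=False p=False r=False
s_2={s}: (F(s) U (p | r))=True F(s)=True s=True (p | r)=False p=False r=False
s_3={s}: (F(s) U (p | r))=True F(s)=True s=True (p | r)=False p=False r=False
s_4={p,s}: (F(s) U (p | r))=True F(s)=True s=True (p | r)=True p=True r=False
s_5={p,q,s}: (F(s) U (p | r))=True F(s)=True s=True (p | r)=True p=True r=False
s_6={p,s}: (F(s) U (p | r))=True F(s)=True s=True (p | r)=True p=True r=False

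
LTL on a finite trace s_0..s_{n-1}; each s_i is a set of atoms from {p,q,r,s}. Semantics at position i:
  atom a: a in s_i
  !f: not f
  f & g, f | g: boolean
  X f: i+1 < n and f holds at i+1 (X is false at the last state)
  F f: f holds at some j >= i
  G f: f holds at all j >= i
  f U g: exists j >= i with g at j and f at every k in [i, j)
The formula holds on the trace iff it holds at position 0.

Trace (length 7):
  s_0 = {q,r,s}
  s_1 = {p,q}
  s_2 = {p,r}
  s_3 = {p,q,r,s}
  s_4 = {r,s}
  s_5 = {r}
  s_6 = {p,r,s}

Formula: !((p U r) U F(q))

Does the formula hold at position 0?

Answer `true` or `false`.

Answer: false

Derivation:
s_0={q,r,s}: !((p U r) U F(q))=False ((p U r) U F(q))=True (p U r)=True p=False r=True F(q)=True q=True
s_1={p,q}: !((p U r) U F(q))=False ((p U r) U F(q))=True (p U r)=True p=True r=False F(q)=True q=True
s_2={p,r}: !((p U r) U F(q))=False ((p U r) U F(q))=True (p U r)=True p=True r=True F(q)=True q=False
s_3={p,q,r,s}: !((p U r) U F(q))=False ((p U r) U F(q))=True (p U r)=True p=True r=True F(q)=True q=True
s_4={r,s}: !((p U r) U F(q))=True ((p U r) U F(q))=False (p U r)=True p=False r=True F(q)=False q=False
s_5={r}: !((p U r) U F(q))=True ((p U r) U F(q))=False (p U r)=True p=False r=True F(q)=False q=False
s_6={p,r,s}: !((p U r) U F(q))=True ((p U r) U F(q))=False (p U r)=True p=True r=True F(q)=False q=False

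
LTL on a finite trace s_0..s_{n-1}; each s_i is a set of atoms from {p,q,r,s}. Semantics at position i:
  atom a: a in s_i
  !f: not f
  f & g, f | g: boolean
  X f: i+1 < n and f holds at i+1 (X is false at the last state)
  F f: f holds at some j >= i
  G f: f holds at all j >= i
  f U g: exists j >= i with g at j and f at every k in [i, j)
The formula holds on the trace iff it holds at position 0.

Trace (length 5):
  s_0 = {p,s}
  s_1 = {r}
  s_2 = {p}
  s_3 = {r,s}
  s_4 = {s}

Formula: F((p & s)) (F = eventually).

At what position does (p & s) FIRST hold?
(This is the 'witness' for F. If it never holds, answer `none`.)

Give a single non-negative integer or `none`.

s_0={p,s}: (p & s)=True p=True s=True
s_1={r}: (p & s)=False p=False s=False
s_2={p}: (p & s)=False p=True s=False
s_3={r,s}: (p & s)=False p=False s=True
s_4={s}: (p & s)=False p=False s=True
F((p & s)) holds; first witness at position 0.

Answer: 0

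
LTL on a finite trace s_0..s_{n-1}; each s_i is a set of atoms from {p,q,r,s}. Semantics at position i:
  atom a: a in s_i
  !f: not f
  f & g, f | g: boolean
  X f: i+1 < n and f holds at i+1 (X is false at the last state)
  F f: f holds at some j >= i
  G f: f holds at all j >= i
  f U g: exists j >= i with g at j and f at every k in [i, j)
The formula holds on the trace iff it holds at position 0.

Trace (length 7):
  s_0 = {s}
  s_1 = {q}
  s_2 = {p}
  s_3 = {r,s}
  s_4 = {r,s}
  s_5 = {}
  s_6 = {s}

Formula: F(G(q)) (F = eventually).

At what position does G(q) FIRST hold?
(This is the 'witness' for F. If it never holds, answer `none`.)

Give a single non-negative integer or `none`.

Answer: none

Derivation:
s_0={s}: G(q)=False q=False
s_1={q}: G(q)=False q=True
s_2={p}: G(q)=False q=False
s_3={r,s}: G(q)=False q=False
s_4={r,s}: G(q)=False q=False
s_5={}: G(q)=False q=False
s_6={s}: G(q)=False q=False
F(G(q)) does not hold (no witness exists).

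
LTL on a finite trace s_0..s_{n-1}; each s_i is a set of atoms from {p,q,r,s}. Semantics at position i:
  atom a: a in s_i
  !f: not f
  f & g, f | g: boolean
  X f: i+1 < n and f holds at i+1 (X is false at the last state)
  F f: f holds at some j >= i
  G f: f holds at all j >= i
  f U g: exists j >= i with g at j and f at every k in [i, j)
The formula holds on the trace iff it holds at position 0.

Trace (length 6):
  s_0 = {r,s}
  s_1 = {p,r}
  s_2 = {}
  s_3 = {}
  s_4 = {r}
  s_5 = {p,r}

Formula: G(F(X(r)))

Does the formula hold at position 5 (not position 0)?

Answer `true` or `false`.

s_0={r,s}: G(F(X(r)))=False F(X(r))=True X(r)=True r=True
s_1={p,r}: G(F(X(r)))=False F(X(r))=True X(r)=False r=True
s_2={}: G(F(X(r)))=False F(X(r))=True X(r)=False r=False
s_3={}: G(F(X(r)))=False F(X(r))=True X(r)=True r=False
s_4={r}: G(F(X(r)))=False F(X(r))=True X(r)=True r=True
s_5={p,r}: G(F(X(r)))=False F(X(r))=False X(r)=False r=True
Evaluating at position 5: result = False

Answer: false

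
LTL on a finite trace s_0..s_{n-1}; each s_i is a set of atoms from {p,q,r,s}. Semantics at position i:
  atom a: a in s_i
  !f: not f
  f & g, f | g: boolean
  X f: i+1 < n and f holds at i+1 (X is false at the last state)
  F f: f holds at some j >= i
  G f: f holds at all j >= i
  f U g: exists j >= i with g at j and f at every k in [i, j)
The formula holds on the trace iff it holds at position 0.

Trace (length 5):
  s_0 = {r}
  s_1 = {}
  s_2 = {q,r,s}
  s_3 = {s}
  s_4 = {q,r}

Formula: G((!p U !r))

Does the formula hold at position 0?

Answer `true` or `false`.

s_0={r}: G((!p U !r))=False (!p U !r)=True !p=True p=False !r=False r=True
s_1={}: G((!p U !r))=False (!p U !r)=True !p=True p=False !r=True r=False
s_2={q,r,s}: G((!p U !r))=False (!p U !r)=True !p=True p=False !r=False r=True
s_3={s}: G((!p U !r))=False (!p U !r)=True !p=True p=False !r=True r=False
s_4={q,r}: G((!p U !r))=False (!p U !r)=False !p=True p=False !r=False r=True

Answer: false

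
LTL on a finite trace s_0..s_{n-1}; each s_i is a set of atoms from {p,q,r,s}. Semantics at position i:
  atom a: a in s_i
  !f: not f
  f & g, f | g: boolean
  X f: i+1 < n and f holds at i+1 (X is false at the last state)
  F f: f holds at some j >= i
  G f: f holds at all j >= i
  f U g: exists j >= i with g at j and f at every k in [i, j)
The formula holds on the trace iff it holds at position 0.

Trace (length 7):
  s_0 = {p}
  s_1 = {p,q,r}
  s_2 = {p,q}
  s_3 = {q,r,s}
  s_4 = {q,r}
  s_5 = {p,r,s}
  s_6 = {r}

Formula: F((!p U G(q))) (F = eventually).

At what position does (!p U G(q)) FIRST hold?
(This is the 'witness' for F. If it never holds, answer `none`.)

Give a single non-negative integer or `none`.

Answer: none

Derivation:
s_0={p}: (!p U G(q))=False !p=False p=True G(q)=False q=False
s_1={p,q,r}: (!p U G(q))=False !p=False p=True G(q)=False q=True
s_2={p,q}: (!p U G(q))=False !p=False p=True G(q)=False q=True
s_3={q,r,s}: (!p U G(q))=False !p=True p=False G(q)=False q=True
s_4={q,r}: (!p U G(q))=False !p=True p=False G(q)=False q=True
s_5={p,r,s}: (!p U G(q))=False !p=False p=True G(q)=False q=False
s_6={r}: (!p U G(q))=False !p=True p=False G(q)=False q=False
F((!p U G(q))) does not hold (no witness exists).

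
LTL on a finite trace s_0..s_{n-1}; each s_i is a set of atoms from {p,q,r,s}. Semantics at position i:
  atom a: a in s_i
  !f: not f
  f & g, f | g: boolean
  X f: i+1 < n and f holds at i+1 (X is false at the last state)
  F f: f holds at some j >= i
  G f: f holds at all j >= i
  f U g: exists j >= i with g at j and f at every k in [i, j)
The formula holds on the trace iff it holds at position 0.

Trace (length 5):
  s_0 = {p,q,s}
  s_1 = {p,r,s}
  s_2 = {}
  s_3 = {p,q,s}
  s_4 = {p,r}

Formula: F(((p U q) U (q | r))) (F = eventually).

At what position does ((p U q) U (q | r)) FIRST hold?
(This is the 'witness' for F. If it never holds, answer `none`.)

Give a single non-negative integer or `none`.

Answer: 0

Derivation:
s_0={p,q,s}: ((p U q) U (q | r))=True (p U q)=True p=True q=True (q | r)=True r=False
s_1={p,r,s}: ((p U q) U (q | r))=True (p U q)=False p=True q=False (q | r)=True r=True
s_2={}: ((p U q) U (q | r))=False (p U q)=False p=False q=False (q | r)=False r=False
s_3={p,q,s}: ((p U q) U (q | r))=True (p U q)=True p=True q=True (q | r)=True r=False
s_4={p,r}: ((p U q) U (q | r))=True (p U q)=False p=True q=False (q | r)=True r=True
F(((p U q) U (q | r))) holds; first witness at position 0.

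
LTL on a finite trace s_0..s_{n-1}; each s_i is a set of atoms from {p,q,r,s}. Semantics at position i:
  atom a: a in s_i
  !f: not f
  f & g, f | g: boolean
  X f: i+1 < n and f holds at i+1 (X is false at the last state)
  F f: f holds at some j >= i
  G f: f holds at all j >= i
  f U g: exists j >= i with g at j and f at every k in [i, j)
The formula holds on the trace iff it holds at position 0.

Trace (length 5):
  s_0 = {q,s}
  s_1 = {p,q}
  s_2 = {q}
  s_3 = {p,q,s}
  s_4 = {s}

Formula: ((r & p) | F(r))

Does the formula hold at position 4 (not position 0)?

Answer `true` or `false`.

Answer: false

Derivation:
s_0={q,s}: ((r & p) | F(r))=False (r & p)=False r=False p=False F(r)=False
s_1={p,q}: ((r & p) | F(r))=False (r & p)=False r=False p=True F(r)=False
s_2={q}: ((r & p) | F(r))=False (r & p)=False r=False p=False F(r)=False
s_3={p,q,s}: ((r & p) | F(r))=False (r & p)=False r=False p=True F(r)=False
s_4={s}: ((r & p) | F(r))=False (r & p)=False r=False p=False F(r)=False
Evaluating at position 4: result = False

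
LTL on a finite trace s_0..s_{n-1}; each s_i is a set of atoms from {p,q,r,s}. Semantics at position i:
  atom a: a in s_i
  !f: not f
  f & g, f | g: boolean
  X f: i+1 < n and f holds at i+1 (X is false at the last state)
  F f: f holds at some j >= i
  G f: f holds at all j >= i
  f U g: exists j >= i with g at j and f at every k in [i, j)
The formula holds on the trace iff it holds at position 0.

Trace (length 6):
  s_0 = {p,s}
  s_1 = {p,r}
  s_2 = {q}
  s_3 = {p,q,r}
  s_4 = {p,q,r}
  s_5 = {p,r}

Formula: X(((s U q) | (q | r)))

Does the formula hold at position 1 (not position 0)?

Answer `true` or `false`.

Answer: true

Derivation:
s_0={p,s}: X(((s U q) | (q | r)))=True ((s U q) | (q | r))=False (s U q)=False s=True q=False (q | r)=False r=False
s_1={p,r}: X(((s U q) | (q | r)))=True ((s U q) | (q | r))=True (s U q)=False s=False q=False (q | r)=True r=True
s_2={q}: X(((s U q) | (q | r)))=True ((s U q) | (q | r))=True (s U q)=True s=False q=True (q | r)=True r=False
s_3={p,q,r}: X(((s U q) | (q | r)))=True ((s U q) | (q | r))=True (s U q)=True s=False q=True (q | r)=True r=True
s_4={p,q,r}: X(((s U q) | (q | r)))=True ((s U q) | (q | r))=True (s U q)=True s=False q=True (q | r)=True r=True
s_5={p,r}: X(((s U q) | (q | r)))=False ((s U q) | (q | r))=True (s U q)=False s=False q=False (q | r)=True r=True
Evaluating at position 1: result = True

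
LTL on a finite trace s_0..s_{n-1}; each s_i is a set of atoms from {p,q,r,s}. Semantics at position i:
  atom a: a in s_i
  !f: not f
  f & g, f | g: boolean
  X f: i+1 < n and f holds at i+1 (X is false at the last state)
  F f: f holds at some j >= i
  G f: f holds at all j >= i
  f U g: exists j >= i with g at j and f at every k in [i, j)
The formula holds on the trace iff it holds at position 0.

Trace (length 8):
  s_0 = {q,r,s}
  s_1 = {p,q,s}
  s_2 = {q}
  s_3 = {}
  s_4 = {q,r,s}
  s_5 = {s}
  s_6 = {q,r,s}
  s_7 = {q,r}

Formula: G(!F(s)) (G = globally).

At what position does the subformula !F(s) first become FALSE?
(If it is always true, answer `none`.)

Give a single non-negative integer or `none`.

Answer: 0

Derivation:
s_0={q,r,s}: !F(s)=False F(s)=True s=True
s_1={p,q,s}: !F(s)=False F(s)=True s=True
s_2={q}: !F(s)=False F(s)=True s=False
s_3={}: !F(s)=False F(s)=True s=False
s_4={q,r,s}: !F(s)=False F(s)=True s=True
s_5={s}: !F(s)=False F(s)=True s=True
s_6={q,r,s}: !F(s)=False F(s)=True s=True
s_7={q,r}: !F(s)=True F(s)=False s=False
G(!F(s)) holds globally = False
First violation at position 0.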